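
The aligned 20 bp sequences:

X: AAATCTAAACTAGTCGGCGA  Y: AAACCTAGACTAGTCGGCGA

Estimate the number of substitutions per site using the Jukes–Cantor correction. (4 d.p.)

The sequences differ at 2 of 20 sites (4, 8), so p = 2/20 = 0.1.
d = −(3/4) ln(1 − 4p/3) = −0.75 ln(1 − 0.133333) = −0.75 ln(0.866667)
  = −0.75 × (-0.143100) = 0.107325 substitutions/site.

0.1073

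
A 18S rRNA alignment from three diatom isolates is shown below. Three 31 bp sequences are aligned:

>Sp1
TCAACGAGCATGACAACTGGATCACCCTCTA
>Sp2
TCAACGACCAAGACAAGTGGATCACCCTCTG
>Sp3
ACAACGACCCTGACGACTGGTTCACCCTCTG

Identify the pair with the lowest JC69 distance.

Sp1 and Sp2

Sp1–Sp2: 4/31 differ, p = 0.129, d = 0.142.
Sp1–Sp3: 6/31 differ, p = 0.194, d = 0.224.
Sp2–Sp3: 6/31 differ, p = 0.194, d = 0.224.
The smallest distance is between Sp1 and Sp2.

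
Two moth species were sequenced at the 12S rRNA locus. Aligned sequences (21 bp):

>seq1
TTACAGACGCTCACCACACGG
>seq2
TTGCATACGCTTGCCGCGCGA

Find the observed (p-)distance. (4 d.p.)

The sequences differ at 7 of 21 positions (sites 3, 6, 12, 13, 16, 18, 21).
p = 7/21 = 0.333333… ≈ 0.3333 (to 4 d.p.).

0.3333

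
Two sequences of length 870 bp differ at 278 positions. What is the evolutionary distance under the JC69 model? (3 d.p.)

0.416

p = 278/870 ≈ 0.31954.
d = −(3/4) ln(1 − 4p/3) = −0.75 ln(1 − 0.426053) = −0.75 ln(0.573947)
  = −0.75 × (-0.555218) = 0.416414 substitutions/site.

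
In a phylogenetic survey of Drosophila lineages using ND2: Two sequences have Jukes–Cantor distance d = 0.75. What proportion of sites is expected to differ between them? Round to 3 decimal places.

p = (3/4)(1 − e^(−4d/3)) = 0.75 × (1 − e^(-1)) = 0.75 × (1 − 0.367879) = 0.474091.

0.474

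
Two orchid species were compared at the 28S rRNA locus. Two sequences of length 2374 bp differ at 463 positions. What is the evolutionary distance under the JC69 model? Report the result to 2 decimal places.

p = 463/2374 ≈ 0.195029.
d = −(3/4) ln(1 − 4p/3) = −0.75 ln(1 − 0.260039) = −0.75 ln(0.739961)
  = −0.75 × (-0.301158) = 0.225869 substitutions/site.

0.23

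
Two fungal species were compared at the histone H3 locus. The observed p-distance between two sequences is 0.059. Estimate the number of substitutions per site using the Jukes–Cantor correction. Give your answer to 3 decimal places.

d = −(3/4) ln(1 − 4p/3) = −0.75 ln(1 − 0.078667) = −0.75 ln(0.921333)
  = −0.75 × (-0.081934) = 0.061451 substitutions/site.

0.061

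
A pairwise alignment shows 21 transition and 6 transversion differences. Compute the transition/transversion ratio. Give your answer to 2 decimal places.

R = 21/6 = 3.50.

3.50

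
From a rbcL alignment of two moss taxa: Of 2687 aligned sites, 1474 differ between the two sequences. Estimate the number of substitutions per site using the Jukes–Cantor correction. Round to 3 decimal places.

p = 1474/2687 ≈ 0.548567.
d = −(3/4) ln(1 − 4p/3) = −0.75 ln(1 − 0.731423) = −0.75 ln(0.268577)
  = −0.75 × (-1.314618) = 0.985964 substitutions/site.

0.986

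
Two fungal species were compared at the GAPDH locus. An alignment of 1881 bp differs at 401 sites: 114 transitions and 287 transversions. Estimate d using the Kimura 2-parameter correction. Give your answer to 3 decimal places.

0.251

P = 114/1881 ≈ 0.060606 and Q = 287/1881 ≈ 0.152578.
Under the Kimura two-parameter model, d = −½ ln(1 − 2P − Q) − ¼ ln(1 − 2Q).
1 − 2P − Q = 0.72621, giving −½ ln(0.72621) = 0.159958.
1 − 2Q = 0.694844, giving −¼ ln(0.694844) = 0.091017.
d = 0.159958 + 0.091017 = 0.250975.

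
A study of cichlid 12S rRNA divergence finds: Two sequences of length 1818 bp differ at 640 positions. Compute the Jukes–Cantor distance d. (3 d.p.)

p = 640/1818 ≈ 0.352035.
d = −(3/4) ln(1 − 4p/3) = −0.75 ln(1 − 0.46938) = −0.75 ln(0.53062)
  = −0.75 × (-0.633709) = 0.475282 substitutions/site.

0.475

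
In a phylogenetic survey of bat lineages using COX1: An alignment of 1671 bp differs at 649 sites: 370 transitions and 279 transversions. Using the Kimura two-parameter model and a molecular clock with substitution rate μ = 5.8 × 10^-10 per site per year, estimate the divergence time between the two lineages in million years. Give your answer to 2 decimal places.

493.24

P = 370/1671 ≈ 0.221424 and Q = 279/1671 ≈ 0.166966.
Under the Kimura two-parameter model, d = −½ ln(1 − 2P − Q) − ¼ ln(1 − 2Q).
1 − 2P − Q = 0.390186, giving −½ ln(0.390186) = 0.470566.
1 − 2Q = 0.666068, giving −¼ ln(0.666068) = 0.101591.
d = 0.470566 + 0.101591 = 0.572157.
Under a molecular clock d = 2μt, so t = d/(2μ) = 0.572157 / (2 × 5.8 × 10^-10) = 493.24 million years.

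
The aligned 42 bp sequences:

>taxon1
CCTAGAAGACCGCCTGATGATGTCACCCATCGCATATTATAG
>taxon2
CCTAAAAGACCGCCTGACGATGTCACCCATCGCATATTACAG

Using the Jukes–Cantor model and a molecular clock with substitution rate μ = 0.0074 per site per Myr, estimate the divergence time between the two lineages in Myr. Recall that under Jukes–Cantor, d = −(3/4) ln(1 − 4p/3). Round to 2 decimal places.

The sequences differ at 3 of 42 sites (5, 18, 40), so p = 3/42 ≈ 0.071429.
d = −(3/4) ln(1 − 4p/3) = −0.75 ln(1 − 0.095239) = −0.75 ln(0.904761)
  = −0.75 × (-0.100084) = 0.075063 substitutions/site.
Under a molecular clock d = 2μt, so t = d/(2μ) = 0.075063 / (2 × 0.0074) = 5.07 Myr.

5.07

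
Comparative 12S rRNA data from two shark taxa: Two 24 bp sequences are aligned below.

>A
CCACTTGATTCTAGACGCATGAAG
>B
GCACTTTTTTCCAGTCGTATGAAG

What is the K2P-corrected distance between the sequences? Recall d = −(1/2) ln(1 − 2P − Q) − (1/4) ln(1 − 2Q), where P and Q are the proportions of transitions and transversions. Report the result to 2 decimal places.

0.30

Of 24 sites, 2 differences are transitions and 4 are transversions, so P = 2/24 ≈ 0.083333 and Q = 4/24 ≈ 0.166667.
Under the Kimura two-parameter model, d = −½ ln(1 − 2P − Q) − ¼ ln(1 − 2Q).
1 − 2P − Q = 0.666667, giving −½ ln(0.666667) = 0.202732.
1 − 2Q = 0.666666, giving −¼ ln(0.666666) = 0.101367.
d = 0.202732 + 0.101367 = 0.304099.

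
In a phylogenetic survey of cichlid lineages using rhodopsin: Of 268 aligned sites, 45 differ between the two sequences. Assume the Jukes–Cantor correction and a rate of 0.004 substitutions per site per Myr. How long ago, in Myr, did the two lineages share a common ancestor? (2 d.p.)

23.76

p = 45/268 ≈ 0.16791.
d = −(3/4) ln(1 − 4p/3) = −0.75 ln(1 − 0.22388) = −0.75 ln(0.77612)
  = −0.75 × (-0.253448) = 0.190086 substitutions/site.
Under a molecular clock d = 2μt, so t = d/(2μ) = 0.190086 / (2 × 0.004) = 23.76 Myr.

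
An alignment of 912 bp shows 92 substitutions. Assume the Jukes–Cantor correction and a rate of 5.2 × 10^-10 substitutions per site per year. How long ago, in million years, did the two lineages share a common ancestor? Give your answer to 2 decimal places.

p = 92/912 ≈ 0.100877.
d = −(3/4) ln(1 − 4p/3) = −0.75 ln(1 − 0.134503) = −0.75 ln(0.865497)
  = −0.75 × (-0.144451) = 0.108338 substitutions/site.
Under a molecular clock d = 2μt, so t = d/(2μ) = 0.108338 / (2 × 5.2 × 10^-10) = 104.17 million years.

104.17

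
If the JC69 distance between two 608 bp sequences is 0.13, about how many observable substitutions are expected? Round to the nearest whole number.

73

Invert JC69: p = (3/4)(1 − e^(−4d/3)) = 0.75 × (1 − e^(-0.173333)) = 0.75 × (1 − 0.840858) = 0.119357.
Expected differing sites = pL ≈ 0.119357 × 608 = 72.569056 ≈ 73.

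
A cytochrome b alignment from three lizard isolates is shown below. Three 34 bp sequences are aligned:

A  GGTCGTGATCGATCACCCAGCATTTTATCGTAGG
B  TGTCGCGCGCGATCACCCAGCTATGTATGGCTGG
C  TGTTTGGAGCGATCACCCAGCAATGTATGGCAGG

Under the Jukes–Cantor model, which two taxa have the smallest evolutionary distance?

A–B: 10/34 differ, p = 0.294, d = 0.373.
A–C: 9/34 differ, p = 0.265, d = 0.326.
B–C: 6/34 differ, p = 0.176, d = 0.201.
The smallest distance is between B and C.

B and C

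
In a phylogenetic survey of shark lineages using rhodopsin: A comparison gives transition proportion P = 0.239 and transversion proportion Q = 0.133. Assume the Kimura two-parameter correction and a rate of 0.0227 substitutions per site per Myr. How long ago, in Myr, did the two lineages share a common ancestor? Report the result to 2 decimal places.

12.10

Under the Kimura two-parameter model, d = −½ ln(1 − 2P − Q) − ¼ ln(1 − 2Q).
1 − 2P − Q = 0.389, giving −½ ln(0.389) = 0.472088.
1 − 2Q = 0.734, giving −¼ ln(0.734) = 0.077312.
d = 0.472088 + 0.077312 = 0.549400.
Under a molecular clock d = 2μt, so t = d/(2μ) = 0.549400 / (2 × 0.0227) = 12.10 Myr.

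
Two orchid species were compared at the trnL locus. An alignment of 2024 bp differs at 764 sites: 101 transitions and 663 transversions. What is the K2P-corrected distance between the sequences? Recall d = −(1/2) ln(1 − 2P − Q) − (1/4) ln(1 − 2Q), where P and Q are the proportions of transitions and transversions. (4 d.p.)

0.5449

P = 101/2024 ≈ 0.049901 and Q = 663/2024 ≈ 0.327569.
Under the Kimura two-parameter model, d = −½ ln(1 − 2P − Q) − ¼ ln(1 − 2Q).
1 − 2P − Q = 0.572629, giving −½ ln(0.572629) = 0.278759.
1 − 2Q = 0.344862, giving −¼ ln(0.344862) = 0.266153.
d = 0.278759 + 0.266153 = 0.544912.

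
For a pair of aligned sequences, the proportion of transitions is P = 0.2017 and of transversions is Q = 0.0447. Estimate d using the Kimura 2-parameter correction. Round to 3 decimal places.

Under the Kimura two-parameter model, d = −½ ln(1 − 2P − Q) − ¼ ln(1 − 2Q).
1 − 2P − Q = 0.5519, giving −½ ln(0.5519) = 0.297194.
1 − 2Q = 0.9106, giving −¼ ln(0.9106) = 0.023413.
d = 0.297194 + 0.023413 = 0.320607.

0.321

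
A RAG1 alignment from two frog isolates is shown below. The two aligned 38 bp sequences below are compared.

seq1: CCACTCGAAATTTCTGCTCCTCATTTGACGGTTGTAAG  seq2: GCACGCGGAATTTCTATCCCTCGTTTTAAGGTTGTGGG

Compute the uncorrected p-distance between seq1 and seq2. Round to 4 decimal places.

The sequences differ at 11 of 38 positions.
p = 11/38 = 0.289473… ≈ 0.2895 (to 4 d.p.).

0.2895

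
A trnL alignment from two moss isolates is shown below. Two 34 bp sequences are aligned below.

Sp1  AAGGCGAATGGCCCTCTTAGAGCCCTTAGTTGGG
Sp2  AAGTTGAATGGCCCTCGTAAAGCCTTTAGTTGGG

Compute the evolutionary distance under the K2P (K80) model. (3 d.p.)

Of 34 sites, 3 differences are transitions and 2 are transversions, so P = 3/34 ≈ 0.088235 and Q = 2/34 ≈ 0.058824.
Under the Kimura two-parameter model, d = −½ ln(1 − 2P − Q) − ¼ ln(1 − 2Q).
1 − 2P − Q = 0.764706, giving −½ ln(0.764706) = 0.134132.
1 − 2Q = 0.882352, giving −¼ ln(0.882352) = 0.031291.
d = 0.134132 + 0.031291 = 0.165423.

0.165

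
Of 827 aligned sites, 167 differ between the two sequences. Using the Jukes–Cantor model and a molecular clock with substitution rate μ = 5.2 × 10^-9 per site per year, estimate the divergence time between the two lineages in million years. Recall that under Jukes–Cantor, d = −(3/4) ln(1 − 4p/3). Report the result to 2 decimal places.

p = 167/827 ≈ 0.201935.
d = −(3/4) ln(1 − 4p/3) = −0.75 ln(1 − 0.269247) = −0.75 ln(0.730753)
  = −0.75 × (-0.313680) = 0.235260 substitutions/site.
Under a molecular clock d = 2μt, so t = d/(2μ) = 0.235260 / (2 × 5.2 × 10^-9) = 22.62 million years.

22.62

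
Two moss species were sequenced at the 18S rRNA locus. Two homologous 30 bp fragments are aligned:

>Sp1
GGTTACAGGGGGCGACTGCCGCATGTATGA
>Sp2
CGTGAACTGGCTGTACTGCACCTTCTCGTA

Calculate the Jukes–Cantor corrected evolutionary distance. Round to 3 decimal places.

0.931

The sequences differ at 16 of 30 sites, so p = 16/30 ≈ 0.533333.
d = −(3/4) ln(1 − 4p/3) = −0.75 ln(1 − 0.711111) = −0.75 ln(0.288889)
  = −0.75 × (-1.241713) = 0.931285 substitutions/site.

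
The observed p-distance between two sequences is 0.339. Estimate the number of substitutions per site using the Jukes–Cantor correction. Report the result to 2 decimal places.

0.45

d = −(3/4) ln(1 − 4p/3) = −0.75 ln(1 − 0.452) = −0.75 ln(0.548)
  = −0.75 × (-0.601480) = 0.451110 substitutions/site.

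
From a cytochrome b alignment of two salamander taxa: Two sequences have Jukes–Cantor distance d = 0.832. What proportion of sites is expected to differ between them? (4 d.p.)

0.5027

p = (3/4)(1 − e^(−4d/3)) = 0.75 × (1 − e^(-1.109333)) = 0.75 × (1 − 0.329779) = 0.502666.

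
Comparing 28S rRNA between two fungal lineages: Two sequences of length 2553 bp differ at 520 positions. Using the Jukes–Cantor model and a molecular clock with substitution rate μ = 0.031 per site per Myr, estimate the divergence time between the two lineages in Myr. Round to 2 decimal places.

p = 520/2553 ≈ 0.203682.
d = −(3/4) ln(1 − 4p/3) = −0.75 ln(1 − 0.271576) = −0.75 ln(0.728424)
  = −0.75 × (-0.316872) = 0.237654 substitutions/site.
Under a molecular clock d = 2μt, so t = d/(2μ) = 0.237654 / (2 × 0.031) = 3.83 Myr.

3.83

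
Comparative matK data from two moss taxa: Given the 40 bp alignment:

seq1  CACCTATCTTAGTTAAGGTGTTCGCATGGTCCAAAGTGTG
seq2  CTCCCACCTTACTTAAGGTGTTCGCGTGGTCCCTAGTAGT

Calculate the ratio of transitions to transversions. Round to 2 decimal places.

0.67

Transitions are A↔G and C↔T; transversions are all other mismatches.
Transitions: 4. Transversions: 6.
R = 4/6 = 0.666666… ≈ 0.67 (to 2 d.p.).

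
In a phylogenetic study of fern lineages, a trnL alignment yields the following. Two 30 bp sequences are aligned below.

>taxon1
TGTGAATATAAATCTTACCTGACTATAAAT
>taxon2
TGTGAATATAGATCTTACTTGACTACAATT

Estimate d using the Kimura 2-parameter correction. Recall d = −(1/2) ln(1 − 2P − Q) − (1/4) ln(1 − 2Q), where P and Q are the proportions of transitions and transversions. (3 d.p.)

Of 30 sites, 3 differences are transitions and 1 are transversions, so P = 3/30 = 0.1 and Q = 1/30 ≈ 0.033333.
Under the Kimura two-parameter model, d = −½ ln(1 − 2P − Q) − ¼ ln(1 − 2Q).
1 − 2P − Q = 0.766667, giving −½ ln(0.766667) = 0.132851.
1 − 2Q = 0.933334, giving −¼ ln(0.933334) = 0.017248.
d = 0.132851 + 0.017248 = 0.150099.

0.150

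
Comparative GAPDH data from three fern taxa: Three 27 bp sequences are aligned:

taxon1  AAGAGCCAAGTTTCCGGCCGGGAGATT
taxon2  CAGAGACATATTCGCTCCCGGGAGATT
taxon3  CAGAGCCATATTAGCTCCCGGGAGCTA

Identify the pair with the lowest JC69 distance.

taxon2 and taxon3

taxon1–taxon2: 8/27 differ, p = 0.296, d = 0.377.
taxon1–taxon3: 9/27 differ, p = 0.333, d = 0.441.
taxon2–taxon3: 4/27 differ, p = 0.148, d = 0.165.
The smallest distance is between taxon2 and taxon3.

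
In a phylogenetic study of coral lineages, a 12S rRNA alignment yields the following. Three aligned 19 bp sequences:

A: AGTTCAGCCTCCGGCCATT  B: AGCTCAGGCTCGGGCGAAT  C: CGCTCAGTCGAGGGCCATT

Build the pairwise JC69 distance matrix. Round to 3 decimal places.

d(A,B) = 0.324, d(A,C) = 0.410, d(B,C) = 0.410

A–B: 5/19 sites differ → p ≈ 0.263158, d = −0.75 ln(1 − 0.350877) = 0.324100 ≈ 0.324.
A–C: 6/19 sites differ → p ≈ 0.315789, d = −0.75 ln(1 − 0.421052) = 0.409907 ≈ 0.410.
B–C: 6/19 sites differ → p ≈ 0.315789, d = −0.75 ln(1 − 0.421052) = 0.409907 ≈ 0.410.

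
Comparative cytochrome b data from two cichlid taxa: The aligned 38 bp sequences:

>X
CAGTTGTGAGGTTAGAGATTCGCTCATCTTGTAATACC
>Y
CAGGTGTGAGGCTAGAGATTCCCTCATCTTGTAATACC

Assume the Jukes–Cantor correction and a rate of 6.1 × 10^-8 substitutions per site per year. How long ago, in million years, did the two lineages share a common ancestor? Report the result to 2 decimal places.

The sequences differ at 3 of 38 sites (4, 12, 22), so p = 3/38 ≈ 0.078947.
d = −(3/4) ln(1 − 4p/3) = −0.75 ln(1 − 0.105263) = −0.75 ln(0.894737)
  = −0.75 × (-0.111225) = 0.083419 substitutions/site.
Under a molecular clock d = 2μt, so t = d/(2μ) = 0.083419 / (2 × 6.1 × 10^-8) = 0.68 million years.

0.68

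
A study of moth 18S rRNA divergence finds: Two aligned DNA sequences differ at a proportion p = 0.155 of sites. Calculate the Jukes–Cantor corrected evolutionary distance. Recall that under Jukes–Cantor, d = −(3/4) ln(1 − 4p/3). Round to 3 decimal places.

d = −(3/4) ln(1 − 4p/3) = −0.75 ln(1 − 0.206667) = −0.75 ln(0.793333)
  = −0.75 × (-0.231512) = 0.173634 substitutions/site.

0.174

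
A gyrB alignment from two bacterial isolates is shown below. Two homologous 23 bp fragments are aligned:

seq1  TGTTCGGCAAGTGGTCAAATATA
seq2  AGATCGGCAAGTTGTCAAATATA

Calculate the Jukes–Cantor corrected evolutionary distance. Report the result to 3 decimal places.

The sequences differ at 3 of 23 sites (1, 3, 13), so p = 3/23 ≈ 0.130435.
d = −(3/4) ln(1 − 4p/3) = −0.75 ln(1 − 0.173913) = −0.75 ln(0.826087)
  = −0.75 × (-0.191055) = 0.143291 substitutions/site.

0.143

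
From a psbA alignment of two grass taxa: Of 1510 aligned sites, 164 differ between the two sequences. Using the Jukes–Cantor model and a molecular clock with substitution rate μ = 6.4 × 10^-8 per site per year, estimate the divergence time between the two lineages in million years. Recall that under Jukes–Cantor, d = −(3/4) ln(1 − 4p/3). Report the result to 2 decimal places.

0.92

p = 164/1510 ≈ 0.108609.
d = −(3/4) ln(1 − 4p/3) = −0.75 ln(1 − 0.144812) = −0.75 ln(0.855188)
  = −0.75 × (-0.156434) = 0.117326 substitutions/site.
Under a molecular clock d = 2μt, so t = d/(2μ) = 0.117326 / (2 × 6.4 × 10^-8) = 0.92 million years.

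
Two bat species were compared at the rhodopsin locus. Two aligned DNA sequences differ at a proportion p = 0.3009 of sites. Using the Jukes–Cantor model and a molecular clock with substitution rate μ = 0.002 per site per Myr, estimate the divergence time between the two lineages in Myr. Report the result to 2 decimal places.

d = −(3/4) ln(1 − 4p/3) = −0.75 ln(1 − 0.4012) = −0.75 ln(0.5988)
  = −0.75 × (-0.512828) = 0.384621 substitutions/site.
Under a molecular clock d = 2μt, so t = d/(2μ) = 0.384621 / (2 × 0.002) = 96.16 Myr.

96.16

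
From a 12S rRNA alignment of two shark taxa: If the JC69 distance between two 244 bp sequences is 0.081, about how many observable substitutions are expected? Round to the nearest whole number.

Invert JC69: p = (3/4)(1 − e^(−4d/3)) = 0.75 × (1 − e^(-0.108)) = 0.75 × (1 − 0.897628) = 0.076779.
Expected differing sites = pL ≈ 0.076779 × 244 = 18.734076 ≈ 19.

19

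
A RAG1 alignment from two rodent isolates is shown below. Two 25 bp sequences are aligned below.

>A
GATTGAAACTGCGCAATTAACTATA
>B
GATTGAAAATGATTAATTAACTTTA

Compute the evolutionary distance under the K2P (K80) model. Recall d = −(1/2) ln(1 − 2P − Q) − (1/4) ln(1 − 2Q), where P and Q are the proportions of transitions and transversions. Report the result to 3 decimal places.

0.234

Of 25 sites, 1 differences are transitions and 4 are transversions, so P = 1/25 = 0.04 and Q = 4/25 = 0.16.
Under the Kimura two-parameter model, d = −½ ln(1 − 2P − Q) − ¼ ln(1 − 2Q).
1 − 2P − Q = 0.76, giving −½ ln(0.76) = 0.137218.
1 − 2Q = 0.68, giving −¼ ln(0.68) = 0.096416.
d = 0.137218 + 0.096416 = 0.233634.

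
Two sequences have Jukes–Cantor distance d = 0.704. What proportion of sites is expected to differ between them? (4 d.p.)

0.4566

p = (3/4)(1 − e^(−4d/3)) = 0.75 × (1 − e^(-0.938667)) = 0.75 × (1 − 0.391149) = 0.456638.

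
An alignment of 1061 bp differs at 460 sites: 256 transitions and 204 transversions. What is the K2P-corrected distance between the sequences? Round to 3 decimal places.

P = 256/1061 ≈ 0.241282 and Q = 204/1061 ≈ 0.192271.
Under the Kimura two-parameter model, d = −½ ln(1 − 2P − Q) − ¼ ln(1 − 2Q).
1 − 2P − Q = 0.325165, giving −½ ln(0.325165) = 0.561711.
1 − 2Q = 0.615458, giving −¼ ln(0.615458) = 0.121347.
d = 0.561711 + 0.121347 = 0.683058.

0.683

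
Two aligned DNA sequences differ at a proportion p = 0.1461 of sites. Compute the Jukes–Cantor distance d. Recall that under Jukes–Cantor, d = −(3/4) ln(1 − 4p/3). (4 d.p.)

d = −(3/4) ln(1 − 4p/3) = −0.75 ln(1 − 0.1948) = −0.75 ln(0.8052)
  = −0.75 × (-0.216665) = 0.162499 substitutions/site.

0.1625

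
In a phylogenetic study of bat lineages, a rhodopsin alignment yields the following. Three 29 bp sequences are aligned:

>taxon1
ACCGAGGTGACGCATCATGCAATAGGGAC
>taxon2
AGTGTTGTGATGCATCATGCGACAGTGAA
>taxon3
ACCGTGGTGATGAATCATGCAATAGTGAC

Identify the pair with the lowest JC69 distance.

taxon1–taxon2: 9/29 differ, p = 0.310, d = 0.401.
taxon1–taxon3: 4/29 differ, p = 0.138, d = 0.152.
taxon2–taxon3: 7/29 differ, p = 0.241, d = 0.291.
The smallest distance is between taxon1 and taxon3.

taxon1 and taxon3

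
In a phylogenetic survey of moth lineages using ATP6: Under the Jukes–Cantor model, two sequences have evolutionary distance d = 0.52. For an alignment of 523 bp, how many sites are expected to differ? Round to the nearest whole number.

196

Invert JC69: p = (3/4)(1 − e^(−4d/3)) = 0.75 × (1 − e^(-0.693333)) = 0.75 × (1 − 0.499907) = 0.375070.
Expected differing sites = pL ≈ 0.375070 × 523 = 196.16161 ≈ 196.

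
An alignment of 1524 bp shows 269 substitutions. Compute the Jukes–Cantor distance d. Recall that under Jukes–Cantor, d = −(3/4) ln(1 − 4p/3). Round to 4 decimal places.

0.2012

p = 269/1524 ≈ 0.176509.
d = −(3/4) ln(1 − 4p/3) = −0.75 ln(1 − 0.235345) = −0.75 ln(0.764655)
  = −0.75 × (-0.268331) = 0.201248 substitutions/site.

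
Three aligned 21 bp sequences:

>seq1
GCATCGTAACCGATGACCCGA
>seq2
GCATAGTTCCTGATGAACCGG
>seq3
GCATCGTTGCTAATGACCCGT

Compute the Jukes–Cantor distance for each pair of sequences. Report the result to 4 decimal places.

d(seq1,seq2) = 0.3597, d(seq1,seq3) = 0.2865, d(seq2,seq3) = 0.2865

seq1–seq2: 6/21 sites differ → p ≈ 0.285714, d = −0.75 ln(1 − 0.380952) = 0.359679 ≈ 0.3597.
seq1–seq3: 5/21 sites differ → p ≈ 0.238095, d = −0.75 ln(1 − 0.31746) = 0.286451 ≈ 0.2865.
seq2–seq3: 5/21 sites differ → p ≈ 0.238095, d = −0.75 ln(1 − 0.31746) = 0.286451 ≈ 0.2865.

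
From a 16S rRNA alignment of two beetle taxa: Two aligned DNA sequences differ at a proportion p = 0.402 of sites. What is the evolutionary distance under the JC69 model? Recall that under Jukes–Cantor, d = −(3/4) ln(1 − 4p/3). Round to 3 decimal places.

0.576

d = −(3/4) ln(1 − 4p/3) = −0.75 ln(1 − 0.536) = −0.75 ln(0.464)
  = −0.75 × (-0.767871) = 0.575903 substitutions/site.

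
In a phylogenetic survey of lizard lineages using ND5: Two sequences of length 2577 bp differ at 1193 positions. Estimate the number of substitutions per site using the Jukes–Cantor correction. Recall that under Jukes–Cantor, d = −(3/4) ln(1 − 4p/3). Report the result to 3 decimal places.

0.720

p = 1193/2577 ≈ 0.462941.
d = −(3/4) ln(1 − 4p/3) = −0.75 ln(1 − 0.617255) = −0.75 ln(0.382745)
  = −0.75 × (-0.960386) = 0.720290 substitutions/site.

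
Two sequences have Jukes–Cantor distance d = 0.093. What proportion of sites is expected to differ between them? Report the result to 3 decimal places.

p = (3/4)(1 − e^(−4d/3)) = 0.75 × (1 − e^(-0.124)) = 0.75 × (1 − 0.883380) = 0.087465.

0.087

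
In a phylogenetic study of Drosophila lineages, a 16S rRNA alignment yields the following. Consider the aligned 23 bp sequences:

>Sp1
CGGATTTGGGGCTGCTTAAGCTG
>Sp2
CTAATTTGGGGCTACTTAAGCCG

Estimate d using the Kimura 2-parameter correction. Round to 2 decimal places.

0.20

Of 23 sites, 3 differences are transitions and 1 are transversions, so P = 3/23 ≈ 0.130435 and Q = 1/23 ≈ 0.043478.
Under the Kimura two-parameter model, d = −½ ln(1 − 2P − Q) − ¼ ln(1 − 2Q).
1 − 2P − Q = 0.695652, giving −½ ln(0.695652) = 0.181453.
1 − 2Q = 0.913044, giving −¼ ln(0.913044) = 0.022743.
d = 0.181453 + 0.022743 = 0.204196.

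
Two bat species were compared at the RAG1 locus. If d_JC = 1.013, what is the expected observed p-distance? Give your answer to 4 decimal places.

p = (3/4)(1 − e^(−4d/3)) = 0.75 × (1 − e^(-1.350667)) = 0.75 × (1 − 0.259067) = 0.555700.

0.5557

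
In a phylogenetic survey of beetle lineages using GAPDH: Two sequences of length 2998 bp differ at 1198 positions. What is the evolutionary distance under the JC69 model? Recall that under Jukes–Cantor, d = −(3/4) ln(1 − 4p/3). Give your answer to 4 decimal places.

0.5707

p = 1198/2998 ≈ 0.3996.
d = −(3/4) ln(1 − 4p/3) = −0.75 ln(1 − 0.5328) = −0.75 ln(0.4672)
  = −0.75 × (-0.760998) = 0.570749 substitutions/site.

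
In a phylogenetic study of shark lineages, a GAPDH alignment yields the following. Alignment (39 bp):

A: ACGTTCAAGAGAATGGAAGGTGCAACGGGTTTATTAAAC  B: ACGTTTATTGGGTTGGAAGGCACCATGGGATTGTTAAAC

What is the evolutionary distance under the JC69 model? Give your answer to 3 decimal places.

0.396

The sequences differ at 12 of 39 sites, so p = 12/39 ≈ 0.307692.
d = −(3/4) ln(1 − 4p/3) = −0.75 ln(1 − 0.410256) = −0.75 ln(0.589744)
  = −0.75 × (-0.528067) = 0.396050 substitutions/site.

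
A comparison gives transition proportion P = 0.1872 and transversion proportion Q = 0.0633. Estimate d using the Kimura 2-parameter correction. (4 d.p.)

0.3217

Under the Kimura two-parameter model, d = −½ ln(1 − 2P − Q) − ¼ ln(1 − 2Q).
1 − 2P − Q = 0.5623, giving −½ ln(0.5623) = 0.287860.
1 − 2Q = 0.8734, giving −¼ ln(0.8734) = 0.033840.
d = 0.287860 + 0.033840 = 0.321700.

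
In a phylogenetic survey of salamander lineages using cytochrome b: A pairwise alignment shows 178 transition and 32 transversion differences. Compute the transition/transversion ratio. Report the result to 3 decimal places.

R = 178/32 = 5.5625 ≈ 5.563 (to 3 d.p.).

5.563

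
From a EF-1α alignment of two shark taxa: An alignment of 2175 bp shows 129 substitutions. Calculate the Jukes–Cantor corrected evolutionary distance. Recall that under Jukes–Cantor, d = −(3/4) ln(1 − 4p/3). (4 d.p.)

p = 129/2175 ≈ 0.05931.
d = −(3/4) ln(1 − 4p/3) = −0.75 ln(1 − 0.07908) = −0.75 ln(0.92092)
  = −0.75 × (-0.082382) = 0.061787 substitutions/site.

0.0618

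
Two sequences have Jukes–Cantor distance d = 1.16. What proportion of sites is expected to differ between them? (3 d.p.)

p = (3/4)(1 − e^(−4d/3)) = 0.75 × (1 − e^(-1.546667)) = 0.75 × (1 − 0.212957) = 0.590282.

0.590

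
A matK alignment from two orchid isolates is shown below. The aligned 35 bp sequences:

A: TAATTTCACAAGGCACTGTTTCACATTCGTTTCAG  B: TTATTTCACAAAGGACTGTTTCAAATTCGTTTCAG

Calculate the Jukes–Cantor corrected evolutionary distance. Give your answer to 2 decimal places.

The sequences differ at 4 of 35 sites (2, 12, 14, 24), so p = 4/35 ≈ 0.114286.
d = −(3/4) ln(1 − 4p/3) = −0.75 ln(1 − 0.152381) = −0.75 ln(0.847619)
  = −0.75 × (-0.165324) = 0.123993 substitutions/site.

0.12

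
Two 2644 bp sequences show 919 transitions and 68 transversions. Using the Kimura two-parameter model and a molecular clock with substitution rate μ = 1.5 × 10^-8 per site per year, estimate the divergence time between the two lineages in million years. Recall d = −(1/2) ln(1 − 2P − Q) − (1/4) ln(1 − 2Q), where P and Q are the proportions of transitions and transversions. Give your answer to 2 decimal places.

21.71

P = 919/2644 ≈ 0.347579 and Q = 68/2644 ≈ 0.025719.
Under the Kimura two-parameter model, d = −½ ln(1 − 2P − Q) − ¼ ln(1 − 2Q).
1 − 2P − Q = 0.279123, giving −½ ln(0.279123) = 0.638051.
1 − 2Q = 0.948562, giving −¼ ln(0.948562) = 0.013202.
d = 0.638051 + 0.013202 = 0.651253.
Under a molecular clock d = 2μt, so t = d/(2μ) = 0.651253 / (2 × 1.5 × 10^-8) = 21.71 million years.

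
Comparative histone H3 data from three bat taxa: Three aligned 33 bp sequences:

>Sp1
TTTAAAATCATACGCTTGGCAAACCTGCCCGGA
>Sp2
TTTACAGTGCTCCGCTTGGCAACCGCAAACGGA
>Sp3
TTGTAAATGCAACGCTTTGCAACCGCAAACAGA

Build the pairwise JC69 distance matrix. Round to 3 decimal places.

Sp1–Sp2: 11/33 sites differ → p ≈ 0.333333, d = −0.75 ln(1 − 0.444444) = 0.440839 ≈ 0.441.
Sp1–Sp3: 13/33 sites differ → p ≈ 0.393939, d = −0.75 ln(1 − 0.525252) = 0.558728 ≈ 0.559.
Sp2–Sp3: 8/33 sites differ → p ≈ 0.242424, d = −0.75 ln(1 − 0.323232) = 0.292820 ≈ 0.293.

d(Sp1,Sp2) = 0.441, d(Sp1,Sp3) = 0.559, d(Sp2,Sp3) = 0.293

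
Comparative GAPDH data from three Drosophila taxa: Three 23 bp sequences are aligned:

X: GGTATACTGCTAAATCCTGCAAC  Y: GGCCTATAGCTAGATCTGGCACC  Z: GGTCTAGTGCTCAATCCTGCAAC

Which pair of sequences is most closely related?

X–Y: 8/23 differ, p = 0.348, d = 0.467.
X–Z: 3/23 differ, p = 0.130, d = 0.143.
Y–Z: 8/23 differ, p = 0.348, d = 0.467.
The smallest distance is between X and Z.

X and Z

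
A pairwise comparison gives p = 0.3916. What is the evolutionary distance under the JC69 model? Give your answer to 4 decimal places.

0.5538

d = −(3/4) ln(1 − 4p/3) = −0.75 ln(1 − 0.522133) = −0.75 ln(0.477867)
  = −0.75 × (-0.738423) = 0.553817 substitutions/site.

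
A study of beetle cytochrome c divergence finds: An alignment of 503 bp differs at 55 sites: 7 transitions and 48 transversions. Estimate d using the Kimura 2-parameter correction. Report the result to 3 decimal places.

P = 7/503 ≈ 0.013917 and Q = 48/503 ≈ 0.095427.
Under the Kimura two-parameter model, d = −½ ln(1 − 2P − Q) − ¼ ln(1 − 2Q).
1 − 2P − Q = 0.876739, giving −½ ln(0.876739) = 0.065773.
1 − 2Q = 0.809146, giving −¼ ln(0.809146) = 0.052944.
d = 0.065773 + 0.052944 = 0.118717.

0.119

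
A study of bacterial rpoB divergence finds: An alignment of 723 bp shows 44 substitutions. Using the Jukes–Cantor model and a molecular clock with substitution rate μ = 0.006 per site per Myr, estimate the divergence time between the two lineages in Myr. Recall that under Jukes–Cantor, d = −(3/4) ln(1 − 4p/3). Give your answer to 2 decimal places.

p = 44/723 ≈ 0.060858.
d = −(3/4) ln(1 − 4p/3) = −0.75 ln(1 − 0.081144) = −0.75 ln(0.918856)
  = −0.75 × (-0.084626) = 0.063470 substitutions/site.
Under a molecular clock d = 2μt, so t = d/(2μ) = 0.063470 / (2 × 0.006) = 5.29 Myr.

5.29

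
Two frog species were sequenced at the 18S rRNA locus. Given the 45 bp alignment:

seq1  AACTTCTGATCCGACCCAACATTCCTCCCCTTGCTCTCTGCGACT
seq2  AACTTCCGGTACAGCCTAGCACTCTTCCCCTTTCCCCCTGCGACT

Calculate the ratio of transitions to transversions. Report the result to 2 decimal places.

Transitions are A↔G and C↔T; transversions are all other mismatches.
Transitions: 10. Transversions: 2.
R = 10/2 = 5.00.

5.00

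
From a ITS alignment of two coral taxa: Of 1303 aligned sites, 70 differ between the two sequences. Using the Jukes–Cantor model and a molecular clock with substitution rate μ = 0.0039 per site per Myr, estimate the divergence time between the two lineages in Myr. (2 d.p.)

7.15

p = 70/1303 ≈ 0.053722.
d = −(3/4) ln(1 − 4p/3) = −0.75 ln(1 − 0.071629) = −0.75 ln(0.928371)
  = −0.75 × (-0.074324) = 0.055743 substitutions/site.
Under a molecular clock d = 2μt, so t = d/(2μ) = 0.055743 / (2 × 0.0039) = 7.15 Myr.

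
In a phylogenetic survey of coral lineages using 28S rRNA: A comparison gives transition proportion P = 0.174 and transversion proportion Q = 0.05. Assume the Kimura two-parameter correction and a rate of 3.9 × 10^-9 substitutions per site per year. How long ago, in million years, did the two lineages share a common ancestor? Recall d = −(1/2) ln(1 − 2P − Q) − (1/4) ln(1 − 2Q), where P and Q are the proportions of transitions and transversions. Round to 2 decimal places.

Under the Kimura two-parameter model, d = −½ ln(1 − 2P − Q) − ¼ ln(1 − 2Q).
1 − 2P − Q = 0.602, giving −½ ln(0.602) = 0.253749.
1 − 2Q = 0.9, giving −¼ ln(0.9) = 0.026340.
d = 0.253749 + 0.026340 = 0.280089.
Under a molecular clock d = 2μt, so t = d/(2μ) = 0.280089 / (2 × 3.9 × 10^-9) = 35.91 million years.

35.91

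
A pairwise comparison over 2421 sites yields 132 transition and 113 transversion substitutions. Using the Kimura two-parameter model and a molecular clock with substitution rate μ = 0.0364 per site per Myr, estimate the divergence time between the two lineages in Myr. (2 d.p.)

P = 132/2421 ≈ 0.054523 and Q = 113/2421 ≈ 0.046675.
Under the Kimura two-parameter model, d = −½ ln(1 − 2P − Q) − ¼ ln(1 − 2Q).
1 − 2P − Q = 0.844279, giving −½ ln(0.844279) = 0.084636.
1 − 2Q = 0.90665, giving −¼ ln(0.90665) = 0.024500.
d = 0.084636 + 0.024500 = 0.109136.
Under a molecular clock d = 2μt, so t = d/(2μ) = 0.109136 / (2 × 0.0364) = 1.50 Myr.

1.50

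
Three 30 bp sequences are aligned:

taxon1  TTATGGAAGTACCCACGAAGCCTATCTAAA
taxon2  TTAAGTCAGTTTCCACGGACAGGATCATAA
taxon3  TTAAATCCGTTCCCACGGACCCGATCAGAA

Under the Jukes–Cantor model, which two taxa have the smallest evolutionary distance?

taxon1–taxon2: 12/30 differ, p = 0.400, d = 0.572.
taxon1–taxon3: 11/30 differ, p = 0.367, d = 0.503.
taxon2–taxon3: 6/30 differ, p = 0.200, d = 0.233.
The smallest distance is between taxon2 and taxon3.

taxon2 and taxon3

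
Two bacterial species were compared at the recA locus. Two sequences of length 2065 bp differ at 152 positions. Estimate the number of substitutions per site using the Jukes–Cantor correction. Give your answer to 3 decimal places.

0.077

p = 152/2065 ≈ 0.073608.
d = −(3/4) ln(1 − 4p/3) = −0.75 ln(1 − 0.098144) = −0.75 ln(0.901856)
  = −0.75 × (-0.103300) = 0.077475 substitutions/site.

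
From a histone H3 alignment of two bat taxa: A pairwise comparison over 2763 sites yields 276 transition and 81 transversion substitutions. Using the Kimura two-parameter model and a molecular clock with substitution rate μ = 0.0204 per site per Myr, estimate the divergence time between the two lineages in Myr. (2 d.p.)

P = 276/2763 ≈ 0.099891 and Q = 81/2763 ≈ 0.029316.
Under the Kimura two-parameter model, d = −½ ln(1 − 2P − Q) − ¼ ln(1 − 2Q).
1 − 2P − Q = 0.770902, giving −½ ln(0.770902) = 0.130097.
1 − 2Q = 0.941368, giving −¼ ln(0.941368) = 0.015105.
d = 0.130097 + 0.015105 = 0.145202.
Under a molecular clock d = 2μt, so t = d/(2μ) = 0.145202 / (2 × 0.0204) = 3.56 Myr.

3.56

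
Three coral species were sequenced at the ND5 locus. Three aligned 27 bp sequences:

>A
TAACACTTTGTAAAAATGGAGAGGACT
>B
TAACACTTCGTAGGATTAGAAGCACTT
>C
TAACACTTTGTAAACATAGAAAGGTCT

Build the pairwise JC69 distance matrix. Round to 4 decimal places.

d(A,B) = 0.5876, d(A,C) = 0.1650, d(B,C) = 0.5107

A–B: 11/27 sites differ → p ≈ 0.407407, d = −0.75 ln(1 − 0.543209) = 0.587647 ≈ 0.5876.
A–C: 4/27 sites differ → p ≈ 0.148148, d = −0.75 ln(1 − 0.197531) = 0.165047 ≈ 0.1650.
B–C: 10/27 sites differ → p ≈ 0.37037, d = −0.75 ln(1 − 0.493827) = 0.510658 ≈ 0.5107.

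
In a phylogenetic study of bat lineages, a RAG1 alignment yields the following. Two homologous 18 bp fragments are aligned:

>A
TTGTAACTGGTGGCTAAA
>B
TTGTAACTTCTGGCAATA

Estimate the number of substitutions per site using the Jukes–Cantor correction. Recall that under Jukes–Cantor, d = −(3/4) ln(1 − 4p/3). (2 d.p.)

The sequences differ at 4 of 18 sites (9, 10, 15, 17), so p = 4/18 ≈ 0.222222.
d = −(3/4) ln(1 − 4p/3) = −0.75 ln(1 − 0.296296) = −0.75 ln(0.703704)
  = −0.75 × (-0.351397) = 0.263548 substitutions/site.

0.26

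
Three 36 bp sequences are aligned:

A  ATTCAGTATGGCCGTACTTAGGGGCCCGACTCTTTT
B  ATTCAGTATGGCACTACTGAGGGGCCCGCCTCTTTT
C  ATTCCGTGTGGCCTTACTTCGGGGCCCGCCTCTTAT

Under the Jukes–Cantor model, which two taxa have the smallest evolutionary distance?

A–B: 4/36 differ, p = 0.111, d = 0.120.
A–C: 6/36 differ, p = 0.167, d = 0.188.
B–C: 7/36 differ, p = 0.194, d = 0.225.
The smallest distance is between A and B.

A and B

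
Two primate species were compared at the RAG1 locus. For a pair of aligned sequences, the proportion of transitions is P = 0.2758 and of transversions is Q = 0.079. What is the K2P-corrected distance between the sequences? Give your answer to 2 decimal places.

Under the Kimura two-parameter model, d = −½ ln(1 − 2P − Q) − ¼ ln(1 − 2Q).
1 − 2P − Q = 0.3694, giving −½ ln(0.3694) = 0.497938.
1 − 2Q = 0.842, giving −¼ ln(0.842) = 0.042994.
d = 0.497938 + 0.042994 = 0.540932.

0.54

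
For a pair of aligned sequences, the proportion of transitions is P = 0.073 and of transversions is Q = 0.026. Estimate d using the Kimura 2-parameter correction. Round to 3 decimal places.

Under the Kimura two-parameter model, d = −½ ln(1 − 2P − Q) − ¼ ln(1 − 2Q).
1 − 2P − Q = 0.828, giving −½ ln(0.828) = 0.094371.
1 − 2Q = 0.948, giving −¼ ln(0.948) = 0.013350.
d = 0.094371 + 0.013350 = 0.107721.

0.108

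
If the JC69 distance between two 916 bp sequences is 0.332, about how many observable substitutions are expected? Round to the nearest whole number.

246

Invert JC69: p = (3/4)(1 − e^(−4d/3)) = 0.75 × (1 − e^(-0.442667)) = 0.75 × (1 − 0.642321) = 0.268259.
Expected differing sites = pL ≈ 0.268259 × 916 = 245.725244 ≈ 246.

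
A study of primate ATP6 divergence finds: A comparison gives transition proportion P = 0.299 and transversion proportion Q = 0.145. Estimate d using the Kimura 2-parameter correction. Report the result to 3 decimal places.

0.765

Under the Kimura two-parameter model, d = −½ ln(1 − 2P − Q) − ¼ ln(1 − 2Q).
1 − 2P − Q = 0.257, giving −½ ln(0.257) = 0.679340.
1 − 2Q = 0.71, giving −¼ ln(0.71) = 0.085623.
d = 0.679340 + 0.085623 = 0.764963.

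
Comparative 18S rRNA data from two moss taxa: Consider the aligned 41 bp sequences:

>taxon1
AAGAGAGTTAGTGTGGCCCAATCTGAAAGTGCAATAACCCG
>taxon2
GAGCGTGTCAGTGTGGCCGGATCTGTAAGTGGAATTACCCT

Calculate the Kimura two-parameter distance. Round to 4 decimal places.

Of 41 sites, 3 differences are transitions and 7 are transversions, so P = 3/41 ≈ 0.073171 and Q = 7/41 ≈ 0.170732.
Under the Kimura two-parameter model, d = −½ ln(1 − 2P − Q) − ¼ ln(1 − 2Q).
1 − 2P − Q = 0.682926, giving −½ ln(0.682926) = 0.190684.
1 − 2Q = 0.658536, giving −¼ ln(0.658536) = 0.104434.
d = 0.190684 + 0.104434 = 0.295118.

0.2951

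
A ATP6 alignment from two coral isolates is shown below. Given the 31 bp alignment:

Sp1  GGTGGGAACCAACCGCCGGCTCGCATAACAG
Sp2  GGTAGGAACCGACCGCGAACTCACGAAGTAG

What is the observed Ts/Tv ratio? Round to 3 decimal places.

Transitions are A↔G and C↔T; transversions are all other mismatches.
Transitions: 8. Transversions: 2.
R = 8/2 = 4.000.

4.000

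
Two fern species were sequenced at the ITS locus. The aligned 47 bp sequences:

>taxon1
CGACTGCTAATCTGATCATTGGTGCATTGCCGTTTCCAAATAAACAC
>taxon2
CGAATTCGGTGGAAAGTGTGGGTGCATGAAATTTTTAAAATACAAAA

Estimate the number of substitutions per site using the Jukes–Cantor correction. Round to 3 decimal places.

The sequences differ at 23 of 47 sites, so p = 23/47 ≈ 0.489362.
d = −(3/4) ln(1 − 4p/3) = −0.75 ln(1 − 0.652483) = −0.75 ln(0.347517)
  = −0.75 × (-1.056942) = 0.792707 substitutions/site.

0.793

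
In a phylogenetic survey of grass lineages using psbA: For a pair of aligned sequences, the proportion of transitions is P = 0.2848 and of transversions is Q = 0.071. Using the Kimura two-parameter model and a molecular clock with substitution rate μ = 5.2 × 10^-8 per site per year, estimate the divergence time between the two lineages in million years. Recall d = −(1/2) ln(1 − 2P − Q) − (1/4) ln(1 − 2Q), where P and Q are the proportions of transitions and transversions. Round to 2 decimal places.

Under the Kimura two-parameter model, d = −½ ln(1 − 2P − Q) − ¼ ln(1 − 2Q).
1 − 2P − Q = 0.3594, giving −½ ln(0.3594) = 0.511660.
1 − 2Q = 0.858, giving −¼ ln(0.858) = 0.038288.
d = 0.511660 + 0.038288 = 0.549948.
Under a molecular clock d = 2μt, so t = d/(2μ) = 0.549948 / (2 × 5.2 × 10^-8) = 5.29 million years.

5.29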